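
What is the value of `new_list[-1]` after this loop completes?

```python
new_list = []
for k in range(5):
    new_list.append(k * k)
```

Last element of squares 0 to 4
`new_list` takes the values: [] → [0] → [0, 1] → [0, 1, 4] → [0, 1, 4, 9] → [0, 1, 4, 9, 16]
So `new_list[-1]` = 16

Answer: 16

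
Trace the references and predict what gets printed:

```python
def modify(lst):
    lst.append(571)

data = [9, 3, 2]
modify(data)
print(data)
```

Key concept: function modifies passed list.
Step by step:
`data = [9, 3, 2]` → data = [9, 3, 2]
`modify(data)` → data = [9, 3, 2, 571]
`print(data)` → prints [9, 3, 2, 571]

Answer: [9, 3, 2, 571]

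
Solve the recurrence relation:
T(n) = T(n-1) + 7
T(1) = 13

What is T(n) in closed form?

Unrolling: T(n) = T(1) + 7·(n-1) = 13 + 7(n-1) = 7n + 6.

Answer: T(n) = 7n + 6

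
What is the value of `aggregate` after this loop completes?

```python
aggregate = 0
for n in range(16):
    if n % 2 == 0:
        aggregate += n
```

Sum of even numbers 0 to 15
`aggregate` takes the values: 0 → 2 → 6 → 12 → 20 → 30 → 42 → 56

Answer: 56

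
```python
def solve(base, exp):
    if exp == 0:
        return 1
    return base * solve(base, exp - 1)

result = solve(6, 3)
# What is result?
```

solve(6, 3) = 6 * 6 * 6 = 216

Answer: 216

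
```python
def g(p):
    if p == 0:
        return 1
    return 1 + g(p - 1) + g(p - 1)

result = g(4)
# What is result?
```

g(p) = 1 + 2·g(p-1), g(0)=1. Closed form: (1+1)·2^4 - 1 = 31.

Answer: 31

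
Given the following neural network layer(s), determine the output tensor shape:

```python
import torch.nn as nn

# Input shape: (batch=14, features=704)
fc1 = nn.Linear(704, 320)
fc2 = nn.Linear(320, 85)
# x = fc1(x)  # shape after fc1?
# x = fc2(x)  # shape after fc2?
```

Input: (14, 704) -> after fc1: (14, 320) -> Output: (14, 85)

Answer: (14, 85)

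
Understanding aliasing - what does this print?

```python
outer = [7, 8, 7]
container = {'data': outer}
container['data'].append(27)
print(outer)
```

Key concept: dict holds reference to list.
Step by step:
`outer = [7, 8, 7]` → outer = [7, 8, 7]
`container = {'data': outer}` → container = {'data': [7, 8, 7]}
`container['data'].append(27)` → outer = [7, 8, 7, 27]; container = {'data': [7, 8, 7, 27]}
`print(outer)` → prints [7, 8, 7, 27]

Answer: [7, 8, 7, 27]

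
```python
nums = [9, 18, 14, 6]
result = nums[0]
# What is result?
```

Trace:
`nums = [9, 18, 14, 6]` → nums = [9, 18, 14, 6]
`result = nums[0]` → result = 9
So result = 9

Answer: 9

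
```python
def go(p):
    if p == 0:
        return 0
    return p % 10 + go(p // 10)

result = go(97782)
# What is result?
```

Sum of digits of 97782: 2 + 8 + 7 + 7 + 9 = 33

Answer: 33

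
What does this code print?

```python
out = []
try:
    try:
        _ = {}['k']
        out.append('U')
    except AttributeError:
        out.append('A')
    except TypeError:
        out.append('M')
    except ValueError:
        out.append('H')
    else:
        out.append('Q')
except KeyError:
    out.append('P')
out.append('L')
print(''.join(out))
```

Execution trace: 'P' (outer except KeyError) → 'L' (after the try/except). Output: PL

Answer: PL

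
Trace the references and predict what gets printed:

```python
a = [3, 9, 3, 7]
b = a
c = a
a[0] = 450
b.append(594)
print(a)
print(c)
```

Key concept: multiple aliases.
Step by step:
`a = [3, 9, 3, 7]` → a = [3, 9, 3, 7]
`b = a` → b = [3, 9, 3, 7] (same object as a)
`c = a` → c = [3, 9, 3, 7] (same object as a, b)
`a[0] = 450` → a = [450, 9, 3, 7] (same object as b, c); b = [450, 9, 3, 7] (same object as a, c); c = [450, 9, 3, 7] (same object as a, b)
`b.append(594)` → a = [450, 9, 3, 7, 594] (same object as b, c); b = [450, 9, 3, 7, 594] (same object as a, c); c = [450, 9, 3, 7, 594] (same object as a, b)
`print(a)` → prints [450, 9, 3, 7, 594]
`print(c)` → prints [450, 9, 3, 7, 594]

Answer:
[450, 9, 3, 7, 594]
[450, 9, 3, 7, 594]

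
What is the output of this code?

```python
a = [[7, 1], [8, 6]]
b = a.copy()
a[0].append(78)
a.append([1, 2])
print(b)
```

Key concept: shallow copy with nested lists.
Step by step:
`a = [[7, 1], [8, 6]]` → a = [[7, 1], [8, 6]]
`b = a.copy()` → b = [[7, 1], [8, 6]]
`a[0].append(78)` → a = [[7, 1, 78], [8, 6]]; b = [[7, 1, 78], [8, 6]]
`a.append([1, 2])` → a = [[7, 1, 78], [8, 6], [1, 2]]
`print(b)` → prints [[7, 1, 78], [8, 6]]

Answer: [[7, 1, 78], [8, 6]]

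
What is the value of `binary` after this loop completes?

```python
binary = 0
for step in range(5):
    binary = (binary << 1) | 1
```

Build 5 consecutive 1-bits: 0b11111
`binary` takes the values: 0 → 1 → 3 → 7 → 15 → 31

Answer: 31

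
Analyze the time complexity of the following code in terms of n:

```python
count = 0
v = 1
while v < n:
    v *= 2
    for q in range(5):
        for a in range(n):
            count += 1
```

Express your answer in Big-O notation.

Each loop level contributes: log n × 1 × n. Multiplying the contributions gives O(n log n).

Answer: O(n log n)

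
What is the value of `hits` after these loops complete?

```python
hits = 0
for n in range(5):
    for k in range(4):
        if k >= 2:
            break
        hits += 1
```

Inner breaks at 2, outer runs 5 times
`hits` takes the values: 0 → 1 → 2 → 3 → 4 → 5 → 6 → 7 → 8 → 9 → 10

Answer: 10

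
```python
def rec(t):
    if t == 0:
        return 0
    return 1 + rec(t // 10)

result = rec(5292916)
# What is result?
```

Count of digits of 5292916: 7

Answer: 7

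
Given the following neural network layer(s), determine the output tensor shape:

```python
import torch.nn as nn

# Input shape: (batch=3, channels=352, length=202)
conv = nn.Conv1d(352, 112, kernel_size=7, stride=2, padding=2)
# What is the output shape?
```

Input: (3, 352, 202) -> Output: (3, 112, 100)

Answer: (3, 112, 100)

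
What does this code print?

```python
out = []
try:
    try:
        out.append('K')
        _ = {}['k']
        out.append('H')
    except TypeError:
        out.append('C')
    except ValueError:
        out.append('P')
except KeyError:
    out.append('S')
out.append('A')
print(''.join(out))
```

Execution trace: 'K' (try body) → 'S' (outer except KeyError) → 'A' (after the try/except). Output: KSA

Answer: KSA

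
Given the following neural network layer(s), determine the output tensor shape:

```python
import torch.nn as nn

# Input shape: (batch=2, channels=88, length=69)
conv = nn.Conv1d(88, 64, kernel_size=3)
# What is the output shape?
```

Input: (2, 88, 69) -> Output: (2, 64, 67)

Answer: (2, 64, 67)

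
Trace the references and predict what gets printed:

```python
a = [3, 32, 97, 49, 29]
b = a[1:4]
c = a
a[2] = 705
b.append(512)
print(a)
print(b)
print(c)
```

Key concept: slice vs alias.
Step by step:
`a = [3, 32, 97, 49, 29]` → a = [3, 32, 97, 49, 29]
`b = a[1:4]` → b = [32, 97, 49]
`c = a` → c = [3, 32, 97, 49, 29] (same object as a)
`a[2] = 705` → a = [3, 32, 705, 49, 29] (same object as c); c = [3, 32, 705, 49, 29] (same object as a)
`b.append(512)` → b = [32, 97, 49, 512]
`print(a)` → prints [3, 32, 705, 49, 29]
`print(b)` → prints [32, 97, 49, 512]
`print(c)` → prints [3, 32, 705, 49, 29]

Answer:
[3, 32, 705, 49, 29]
[32, 97, 49, 512]
[3, 32, 705, 49, 29]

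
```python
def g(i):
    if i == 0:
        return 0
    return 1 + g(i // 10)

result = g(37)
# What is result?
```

Count of digits of 37: 2

Answer: 2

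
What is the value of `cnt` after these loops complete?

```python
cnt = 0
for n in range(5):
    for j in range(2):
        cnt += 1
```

5 * 2 = 10
`cnt` takes the values: 0 → 1 → 2 → 3 → 4 → 5 → 6 → 7 → 8 → 9 → 10

Answer: 10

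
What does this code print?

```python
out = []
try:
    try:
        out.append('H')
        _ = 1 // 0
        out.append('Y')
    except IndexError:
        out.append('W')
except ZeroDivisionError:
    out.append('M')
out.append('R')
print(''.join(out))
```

Execution trace: 'H' (try body) → 'M' (outer except ZeroDivisionError) → 'R' (after the try/except). Output: HMR

Answer: HMR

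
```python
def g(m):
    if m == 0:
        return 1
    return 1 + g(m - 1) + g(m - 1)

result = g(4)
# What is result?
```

g(m) = 1 + 2·g(m-1), g(0)=1. Closed form: (1+1)·2^4 - 1 = 31.

Answer: 31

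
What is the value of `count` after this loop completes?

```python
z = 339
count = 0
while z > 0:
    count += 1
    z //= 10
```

Count digits by repeated division by 10
`count` takes the values: 0 → 1 → 2 → 3

Answer: 3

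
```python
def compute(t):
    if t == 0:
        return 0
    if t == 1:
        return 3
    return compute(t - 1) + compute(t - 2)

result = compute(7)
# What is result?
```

Build up from base cases: compute(0)=0, compute(1)=3, compute(2)=3, compute(3)=6, compute(4)=9, compute(5)=15, compute(6)=24, ..., compute(7)=39

Answer: 39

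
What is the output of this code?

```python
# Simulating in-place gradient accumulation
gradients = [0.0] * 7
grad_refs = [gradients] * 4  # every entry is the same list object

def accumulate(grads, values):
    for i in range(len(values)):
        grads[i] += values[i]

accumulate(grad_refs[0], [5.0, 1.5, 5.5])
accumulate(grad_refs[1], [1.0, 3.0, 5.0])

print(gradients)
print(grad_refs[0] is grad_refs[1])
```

Key concept: gradient accumulation aliasing.
Step by step:
`gradients = [0.0] * 7` → gradients = [0.0, 0.0, 0.0, 0.0, 0.0, 0.0, 0.0]
`grad_refs = [gradients] * 4` → grad_refs = [[0.0, 0.0, 0.0, 0.0, 0.0, 0.0, 0.0], [0.0, 0.0, 0.0, 0.0, 0.0, 0.0, 0.0], [0.0, 0.0, 0.0, 0.0, 0.0, 0.0, 0.0], [0.0, 0.0, 0.0, 0.0, 0.0, 0.0, 0.0]]
`accumulate(grad_refs[0], [5.0, 1.5, 5.5])` → gradients = [5.0, 1.5, 5.5, 0.0, 0.0, 0.0, 0.0]; grad_refs = [[5.0, 1.5, 5.5, 0.0, 0.0, 0.0, 0.0], [5.0, 1.5, 5.5, 0.0, 0.0, 0.0, 0.0], [5.0, 1.5, 5.5, 0.0, 0.0, 0.0, 0.0], [5.0, 1.5, 5.5, 0.0, 0.0, 0.0, 0.0]]
`accumulate(grad_refs[1], [1.0, 3.0, 5.0])` → gradients = [6.0, 4.5, 10.5, 0.0, 0.0, 0.0, 0.0]; grad_refs = [[6.0, 4.5, 10.5, 0.0, 0.0, 0.0, 0.0], [6.0, 4.5, 10.5, 0.0, 0.0, 0.0, 0.0], [6.0, 4.5, 10.5, 0.0, 0.0, 0.0, 0.0], [6.0, 4.5, 10.5, 0.0, 0.0, 0.0, 0.0]]
`print(gradients)` → prints [6.0, 4.5, 10.5, 0.0, 0.0, 0.0, 0.0]
`print(grad_refs[0] is grad_refs[1])` → prints True

Answer:
[6.0, 4.5, 10.5, 0.0, 0.0, 0.0, 0.0]
True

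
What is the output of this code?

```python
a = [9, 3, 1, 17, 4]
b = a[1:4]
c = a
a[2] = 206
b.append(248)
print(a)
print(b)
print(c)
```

Key concept: slice vs alias.
Step by step:
`a = [9, 3, 1, 17, 4]` → a = [9, 3, 1, 17, 4]
`b = a[1:4]` → b = [3, 1, 17]
`c = a` → c = [9, 3, 1, 17, 4] (same object as a)
`a[2] = 206` → a = [9, 3, 206, 17, 4] (same object as c); c = [9, 3, 206, 17, 4] (same object as a)
`b.append(248)` → b = [3, 1, 17, 248]
`print(a)` → prints [9, 3, 206, 17, 4]
`print(b)` → prints [3, 1, 17, 248]
`print(c)` → prints [9, 3, 206, 17, 4]

Answer:
[9, 3, 206, 17, 4]
[3, 1, 17, 248]
[9, 3, 206, 17, 4]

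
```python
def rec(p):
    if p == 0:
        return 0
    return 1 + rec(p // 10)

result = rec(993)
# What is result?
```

Count of digits of 993: 3

Answer: 3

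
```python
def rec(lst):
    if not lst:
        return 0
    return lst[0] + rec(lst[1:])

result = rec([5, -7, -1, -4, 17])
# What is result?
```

5 + (-7) + (-1) + (-4) + 17 + 0 = 10

Answer: 10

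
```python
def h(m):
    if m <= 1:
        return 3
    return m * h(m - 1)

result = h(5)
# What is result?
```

h(5) = 5 * 4 * 3 * 2 * 3 = 360

Answer: 360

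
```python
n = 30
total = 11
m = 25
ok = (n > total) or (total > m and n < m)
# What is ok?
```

Trace:
`n = 30` → n = 30
`total = 11` → total = 11
`m = 25` → m = 25
`ok = (n > total) or (total > m and n < m)` → ok = True
So ok = True

Answer: True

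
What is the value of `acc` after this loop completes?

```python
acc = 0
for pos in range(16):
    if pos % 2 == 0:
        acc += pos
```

Sum of even numbers 0 to 15
`acc` takes the values: 0 → 2 → 6 → 12 → 20 → 30 → 42 → 56

Answer: 56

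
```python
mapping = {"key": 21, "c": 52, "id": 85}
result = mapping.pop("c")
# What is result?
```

Trace:
`mapping = {"key": 21, "c": 52, "id": 85}` → mapping = {'key': 21, 'c': 52, 'id': 85}
`result = mapping.pop("c")` → mapping = {'key': 21, 'id': 85}; result = 52
So result = 52

Answer: 52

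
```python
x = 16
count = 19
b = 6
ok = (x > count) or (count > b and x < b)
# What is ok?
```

Trace:
`x = 16` → x = 16
`count = 19` → count = 19
`b = 6` → b = 6
`ok = (x > count) or (count > b and x < b)` → ok = False
So ok = False

Answer: False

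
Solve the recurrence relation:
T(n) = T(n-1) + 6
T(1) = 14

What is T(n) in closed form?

Unrolling: T(n) = T(1) + 6·(n-1) = 14 + 6(n-1) = 6n + 8.

Answer: T(n) = 6n + 8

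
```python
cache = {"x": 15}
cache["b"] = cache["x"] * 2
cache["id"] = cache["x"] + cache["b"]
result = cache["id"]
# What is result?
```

Trace:
`cache = {"x": 15}` → cache = {'x': 15}
`cache["b"] = cache["x"] * 2` → cache = {'x': 15, 'b': 30}
`cache["id"] = cache["x"] + cache["b"]` → cache = {'x': 15, 'b': 30, 'id': 45}
`result = cache["id"]` → result = 45
So result = 45

Answer: 45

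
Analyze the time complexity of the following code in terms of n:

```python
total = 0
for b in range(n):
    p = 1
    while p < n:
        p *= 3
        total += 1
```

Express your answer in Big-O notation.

Each loop level contributes: n × log n. Multiplying the contributions gives O(n log n).

Answer: O(n log n)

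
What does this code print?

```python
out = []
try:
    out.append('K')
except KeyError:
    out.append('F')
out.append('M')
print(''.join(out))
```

Execution trace: 'K' (try body, no exception) → 'M' (after the try/except). Output: KM

Answer: KM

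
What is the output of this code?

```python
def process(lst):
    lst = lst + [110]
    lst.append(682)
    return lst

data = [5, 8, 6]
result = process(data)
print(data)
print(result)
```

Key concept: rebinding parameter vs mutation.
Step by step:
`data = [5, 8, 6]` → data = [5, 8, 6]
`result = process(data)` → result = [5, 8, 6, 110, 682]
`print(data)` → prints [5, 8, 6]
`print(result)` → prints [5, 8, 6, 110, 682]

Answer:
[5, 8, 6]
[5, 8, 6, 110, 682]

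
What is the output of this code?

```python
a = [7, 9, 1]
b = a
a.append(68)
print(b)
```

Key concept: basic list aliasing.
Step by step:
`a = [7, 9, 1]` → a = [7, 9, 1]
`b = a` → b = [7, 9, 1] (same object as a)
`a.append(68)` → a = [7, 9, 1, 68] (same object as b); b = [7, 9, 1, 68] (same object as a)
`print(b)` → prints [7, 9, 1, 68]

Answer: [7, 9, 1, 68]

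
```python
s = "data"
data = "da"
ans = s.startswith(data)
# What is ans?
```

Trace:
`s = "data"` → s = 'data'
`data = "da"` → data = 'da'
`ans = s.startswith(data)` → ans = True
So ans = True

Answer: True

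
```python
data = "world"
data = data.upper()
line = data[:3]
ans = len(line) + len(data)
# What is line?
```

Trace:
`data = "world"` → data = 'world'
`data = data.upper()` → data = 'WORLD'
`line = data[:3]` → line = 'WOR'
`ans = len(line) + len(data)` → ans = 8
So line = 'WOR'

Answer: 'WOR'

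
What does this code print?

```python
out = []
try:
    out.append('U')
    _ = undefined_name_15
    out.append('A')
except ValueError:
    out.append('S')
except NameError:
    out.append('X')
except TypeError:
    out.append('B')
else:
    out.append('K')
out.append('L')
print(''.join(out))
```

Execution trace: 'U' (try body) → 'X' (except NameError) → 'L' (after the try/except). Output: UXL

Answer: UXL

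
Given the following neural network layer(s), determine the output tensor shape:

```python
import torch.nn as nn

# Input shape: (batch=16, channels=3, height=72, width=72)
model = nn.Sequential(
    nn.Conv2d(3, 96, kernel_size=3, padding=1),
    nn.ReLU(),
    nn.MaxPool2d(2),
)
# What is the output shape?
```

Input: (16, 3, 72, 72) -> after Conv2d: (16, 96, 72, 72) -> after ReLU: (16, 96, 72, 72) -> Output: (16, 96, 36, 36)

Answer: (16, 96, 36, 36)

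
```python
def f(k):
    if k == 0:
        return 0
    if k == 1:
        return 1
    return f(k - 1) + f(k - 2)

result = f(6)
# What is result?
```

Build up from base cases: f(0)=0, f(1)=1, f(2)=1, f(3)=2, f(4)=3, f(5)=5, f(6)=8

Answer: 8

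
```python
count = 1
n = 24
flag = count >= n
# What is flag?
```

Trace:
`count = 1` → count = 1
`n = 24` → n = 24
`flag = count >= n` → flag = False
So flag = False

Answer: False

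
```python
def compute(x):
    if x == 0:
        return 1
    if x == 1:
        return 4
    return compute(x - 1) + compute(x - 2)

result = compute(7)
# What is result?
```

Build up from base cases: compute(0)=1, compute(1)=4, compute(2)=5, compute(3)=9, compute(4)=14, compute(5)=23, compute(6)=37, ..., compute(7)=60

Answer: 60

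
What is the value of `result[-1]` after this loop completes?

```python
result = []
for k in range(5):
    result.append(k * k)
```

Last element of squares 0 to 4
`result` takes the values: [] → [0] → [0, 1] → [0, 1, 4] → [0, 1, 4, 9] → [0, 1, 4, 9, 16]
So `result[-1]` = 16

Answer: 16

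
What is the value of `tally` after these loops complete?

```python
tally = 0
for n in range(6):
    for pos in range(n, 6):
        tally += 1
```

Upper triangle: 6 + 5 + ... + 1
`tally` takes the values: 0 → 1 → 2 → 3 → 4 → 5 → 6 → 7 → 8 → 9 → 10 → 11 → 12 → 13 → 14 → 15 → 16 → 17 → 18 → 19 → 20 → 21

Answer: 21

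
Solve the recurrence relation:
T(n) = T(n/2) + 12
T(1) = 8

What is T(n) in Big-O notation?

Each step divides n by 2 and adds 12. After log_2(n) steps we reach T(1)=8. So T(n) = 12·log_2(n) + 8 = O(log n).

Answer: O(log n)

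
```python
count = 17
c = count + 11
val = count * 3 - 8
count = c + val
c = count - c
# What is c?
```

Trace:
`count = 17` → count = 17
`c = count + 11` → c = 28
`val = count * 3 - 8` → val = 43
`count = c + val` → count = 71
`c = count - c` → c = 43
So c = 43

Answer: 43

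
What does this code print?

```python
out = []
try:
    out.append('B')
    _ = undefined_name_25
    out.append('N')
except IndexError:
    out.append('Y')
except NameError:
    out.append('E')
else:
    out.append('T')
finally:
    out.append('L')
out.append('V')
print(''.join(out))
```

Execution trace: 'B' (try body) → 'E' (except NameError) → 'L' (finally) → 'V' (after the try/except). Output: BELV

Answer: BELV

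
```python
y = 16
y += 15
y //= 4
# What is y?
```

Trace:
`y = 16` → y = 16
`y += 15` → y = 31
`y //= 4` → y = 7
So y = 7

Answer: 7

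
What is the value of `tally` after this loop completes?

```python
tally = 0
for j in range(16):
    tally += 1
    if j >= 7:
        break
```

Loop breaks when j reaches 7, tally is 8
`tally` takes the values: 0 → 1 → 2 → 3 → 4 → 5 → 6 → 7 → 8

Answer: 8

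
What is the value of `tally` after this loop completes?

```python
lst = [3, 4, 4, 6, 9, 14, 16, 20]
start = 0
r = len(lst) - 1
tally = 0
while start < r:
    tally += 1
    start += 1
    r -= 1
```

Iterations until pointers meet (list length 8)
`tally` takes the values: 0 → 1 → 2 → 3 → 4

Answer: 4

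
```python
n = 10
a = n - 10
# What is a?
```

Trace:
`n = 10` → n = 10
`a = n - 10` → a = 0
So a = 0

Answer: 0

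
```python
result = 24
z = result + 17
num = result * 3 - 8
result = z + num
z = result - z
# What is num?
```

Trace:
`result = 24` → result = 24
`z = result + 17` → z = 41
`num = result * 3 - 8` → num = 64
`result = z + num` → result = 105
`z = result - z` → z = 64
So num = 64

Answer: 64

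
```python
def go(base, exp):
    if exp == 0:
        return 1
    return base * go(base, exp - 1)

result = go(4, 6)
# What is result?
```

go(4, 6) = 4 * 4 * 4 * 4 * 4 * 4 = 4096

Answer: 4096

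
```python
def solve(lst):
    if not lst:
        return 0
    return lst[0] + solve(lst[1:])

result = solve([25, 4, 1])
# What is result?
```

25 + 4 + 1 + 0 = 30

Answer: 30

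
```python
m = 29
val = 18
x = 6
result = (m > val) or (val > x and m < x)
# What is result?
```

Trace:
`m = 29` → m = 29
`val = 18` → val = 18
`x = 6` → x = 6
`result = (m > val) or (val > x and m < x)` → result = True
So result = True

Answer: True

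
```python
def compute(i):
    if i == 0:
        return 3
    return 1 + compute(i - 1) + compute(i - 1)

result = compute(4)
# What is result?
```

compute(i) = 1 + 2·compute(i-1), compute(0)=3. Closed form: (3+1)·2^4 - 1 = 63.

Answer: 63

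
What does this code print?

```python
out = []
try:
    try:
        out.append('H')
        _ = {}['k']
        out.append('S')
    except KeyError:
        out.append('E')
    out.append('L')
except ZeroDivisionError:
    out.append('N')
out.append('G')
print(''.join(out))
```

Execution trace: 'H' (inner try body) → 'E' (inner except KeyError) → 'L' (try body, no exception) → 'G' (after the try/except). Output: HELG

Answer: HELG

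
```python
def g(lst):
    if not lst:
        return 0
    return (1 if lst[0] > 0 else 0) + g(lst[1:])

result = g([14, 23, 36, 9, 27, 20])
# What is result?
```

Count of positive elements in [14, 23, 36, 9, 27, 20] = 6

Answer: 6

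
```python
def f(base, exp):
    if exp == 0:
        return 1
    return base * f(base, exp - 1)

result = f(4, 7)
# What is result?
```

f(4, 7) = 4 * 4 * 4 * 4 * 4 * 4 * 4 = 16384

Answer: 16384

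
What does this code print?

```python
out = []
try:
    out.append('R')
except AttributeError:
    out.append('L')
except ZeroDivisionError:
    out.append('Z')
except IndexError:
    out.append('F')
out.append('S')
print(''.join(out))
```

Execution trace: 'R' (try body, no exception) → 'S' (after the try/except). Output: RS

Answer: RS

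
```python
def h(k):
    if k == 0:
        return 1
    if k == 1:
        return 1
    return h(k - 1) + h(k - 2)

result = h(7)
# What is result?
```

Build up from base cases: h(0)=1, h(1)=1, h(2)=2, h(3)=3, h(4)=5, h(5)=8, h(6)=13, ..., h(7)=21

Answer: 21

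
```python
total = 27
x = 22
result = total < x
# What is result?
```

Trace:
`total = 27` → total = 27
`x = 22` → x = 22
`result = total < x` → result = False
So result = False

Answer: False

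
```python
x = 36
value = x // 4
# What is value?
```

Trace:
`x = 36` → x = 36
`value = x // 4` → value = 9
So value = 9

Answer: 9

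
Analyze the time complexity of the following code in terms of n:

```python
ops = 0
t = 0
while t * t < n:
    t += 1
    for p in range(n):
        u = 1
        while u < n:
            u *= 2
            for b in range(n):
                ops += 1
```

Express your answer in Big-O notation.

Each loop level contributes: √n × n × log n × n. Multiplying the contributions gives O(n^2√n log n).

Answer: O(n^2√n log n)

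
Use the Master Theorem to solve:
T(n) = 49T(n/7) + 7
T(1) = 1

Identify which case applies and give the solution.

a=49, b=7, f(n)=7. log_7(49) = 2. Since c=0 < 2, Case 1 applies: T(n) = Θ(n^log_b(a)) = O(n^2).

Answer: O(n^2) - Case 1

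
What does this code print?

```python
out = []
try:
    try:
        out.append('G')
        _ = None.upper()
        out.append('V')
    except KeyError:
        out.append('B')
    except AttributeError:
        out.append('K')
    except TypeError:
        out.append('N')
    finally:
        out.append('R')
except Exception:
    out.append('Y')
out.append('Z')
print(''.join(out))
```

Execution trace: 'G' (inner try body) → 'K' (inner except AttributeError) → 'R' (inner finally) → 'Z' (after the try/except). Output: GKRZ

Answer: GKRZ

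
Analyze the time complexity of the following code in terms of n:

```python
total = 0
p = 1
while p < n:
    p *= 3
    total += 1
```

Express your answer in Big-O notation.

Each loop level contributes: log n. Multiplying the contributions gives O(log n).

Answer: O(log n)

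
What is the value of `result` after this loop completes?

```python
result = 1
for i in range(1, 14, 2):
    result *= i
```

Product of 1, 3, 5, ... up to 13
`result` takes the values: 1 → 3 → 15 → 105 → 945 → 10395 → 135135

Answer: 135135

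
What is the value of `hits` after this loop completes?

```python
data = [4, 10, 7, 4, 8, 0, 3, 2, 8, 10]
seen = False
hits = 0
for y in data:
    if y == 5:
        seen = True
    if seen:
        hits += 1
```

Count elements after first 5 in [4, 10, 7, 4, 8, 0, 3, 2, 8, 10]
`hits` takes the values: 0

Answer: 0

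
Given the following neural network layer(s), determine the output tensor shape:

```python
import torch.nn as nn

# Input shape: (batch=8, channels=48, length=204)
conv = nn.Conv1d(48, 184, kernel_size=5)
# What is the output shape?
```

Input: (8, 48, 204) -> Output: (8, 184, 200)

Answer: (8, 184, 200)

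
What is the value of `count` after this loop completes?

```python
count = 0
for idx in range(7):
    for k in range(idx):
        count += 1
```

Triangle number: 0+1+2+...+6
`count` takes the values: 0 → 1 → 2 → 3 → 4 → 5 → 6 → 7 → 8 → 9 → 10 → 11 → 12 → 13 → 14 → 15 → 16 → 17 → 18 → 19 → 20 → 21

Answer: 21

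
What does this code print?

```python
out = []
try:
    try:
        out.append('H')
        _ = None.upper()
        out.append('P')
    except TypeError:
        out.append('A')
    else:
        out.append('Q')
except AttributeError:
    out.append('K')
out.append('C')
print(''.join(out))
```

Execution trace: 'H' (inner try body) → 'K' (outer except AttributeError) → 'C' (after the try/except). Output: HKC

Answer: HKC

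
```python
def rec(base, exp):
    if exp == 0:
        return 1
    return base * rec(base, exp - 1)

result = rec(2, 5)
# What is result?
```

rec(2, 5) = 2 * 2 * 2 * 2 * 2 = 32

Answer: 32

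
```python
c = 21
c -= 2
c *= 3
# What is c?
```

Trace:
`c = 21` → c = 21
`c -= 2` → c = 19
`c *= 3` → c = 57
So c = 57

Answer: 57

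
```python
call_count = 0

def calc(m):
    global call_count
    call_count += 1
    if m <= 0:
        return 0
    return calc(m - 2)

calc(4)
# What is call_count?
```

Linear recursion stepping by 2: 3 calls from m=4 down to ≤0.

Answer: 3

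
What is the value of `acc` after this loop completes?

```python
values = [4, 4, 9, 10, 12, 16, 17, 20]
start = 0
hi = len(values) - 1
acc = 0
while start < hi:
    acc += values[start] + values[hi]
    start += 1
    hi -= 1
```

Sum of pairs from ends
`acc` takes the values: 0 → 24 → 45 → 70 → 92

Answer: 92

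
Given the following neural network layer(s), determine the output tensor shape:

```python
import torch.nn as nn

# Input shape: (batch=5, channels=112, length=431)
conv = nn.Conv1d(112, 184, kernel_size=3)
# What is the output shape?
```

Input: (5, 112, 431) -> Output: (5, 184, 429)

Answer: (5, 184, 429)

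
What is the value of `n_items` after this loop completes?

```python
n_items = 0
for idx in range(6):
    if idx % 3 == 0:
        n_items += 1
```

Count numbers divisible by 3 in range(6)
`n_items` takes the values: 0 → 1 → 2

Answer: 2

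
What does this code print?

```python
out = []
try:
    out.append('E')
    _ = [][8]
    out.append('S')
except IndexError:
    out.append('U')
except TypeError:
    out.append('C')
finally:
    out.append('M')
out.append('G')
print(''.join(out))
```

Execution trace: 'E' (try body) → 'U' (except IndexError) → 'M' (finally) → 'G' (after the try/except). Output: EUMG

Answer: EUMG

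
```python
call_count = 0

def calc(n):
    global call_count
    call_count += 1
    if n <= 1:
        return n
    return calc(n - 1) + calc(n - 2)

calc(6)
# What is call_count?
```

Calls(n) = 1 + Calls(n-1) + Calls(n-2); Calls(0)=Calls(1)=1. For n=6 this gives 25.

Answer: 25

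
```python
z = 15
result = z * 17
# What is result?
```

Trace:
`z = 15` → z = 15
`result = z * 17` → result = 255
So result = 255

Answer: 255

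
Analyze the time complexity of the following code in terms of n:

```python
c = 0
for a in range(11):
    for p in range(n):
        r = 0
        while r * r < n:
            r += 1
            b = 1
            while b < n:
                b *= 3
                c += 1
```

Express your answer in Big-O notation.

Each loop level contributes: 1 × n × √n × log n. Multiplying the contributions gives O(n√n log n).

Answer: O(n√n log n)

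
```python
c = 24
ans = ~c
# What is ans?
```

Trace:
`c = 24` → c = 24
`ans = ~c` → ans = -25
So ans = -25

Answer: -25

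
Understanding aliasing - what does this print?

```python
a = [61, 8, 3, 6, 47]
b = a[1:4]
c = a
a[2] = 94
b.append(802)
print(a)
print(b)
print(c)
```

Key concept: slice vs alias.
Step by step:
`a = [61, 8, 3, 6, 47]` → a = [61, 8, 3, 6, 47]
`b = a[1:4]` → b = [8, 3, 6]
`c = a` → c = [61, 8, 3, 6, 47] (same object as a)
`a[2] = 94` → a = [61, 8, 94, 6, 47] (same object as c); c = [61, 8, 94, 6, 47] (same object as a)
`b.append(802)` → b = [8, 3, 6, 802]
`print(a)` → prints [61, 8, 94, 6, 47]
`print(b)` → prints [8, 3, 6, 802]
`print(c)` → prints [61, 8, 94, 6, 47]

Answer:
[61, 8, 94, 6, 47]
[8, 3, 6, 802]
[61, 8, 94, 6, 47]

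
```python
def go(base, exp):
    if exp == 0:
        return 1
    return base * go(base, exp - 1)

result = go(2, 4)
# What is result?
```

go(2, 4) = 2 * 2 * 2 * 2 = 16

Answer: 16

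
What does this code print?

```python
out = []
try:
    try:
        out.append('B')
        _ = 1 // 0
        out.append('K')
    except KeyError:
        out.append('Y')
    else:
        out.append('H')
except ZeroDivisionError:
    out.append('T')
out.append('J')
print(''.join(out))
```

Execution trace: 'B' (try body) → 'T' (outer except ZeroDivisionError) → 'J' (after the try/except). Output: BTJ

Answer: BTJ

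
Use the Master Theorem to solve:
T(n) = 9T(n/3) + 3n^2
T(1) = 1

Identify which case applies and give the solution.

a=9, b=3, f(n)=3n^2. log_3(9) = 2. Since c=2 = 2, Case 2 applies: T(n) = Θ(n^log_b(a) · log n) = O(n^2 log n).

Answer: O(n^2 log n) - Case 2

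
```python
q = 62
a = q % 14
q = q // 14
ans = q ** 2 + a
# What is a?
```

Trace:
`q = 62` → q = 62
`a = q % 14` → a = 6
`q = q // 14` → q = 4
`ans = q ** 2 + a` → ans = 22
So a = 6

Answer: 6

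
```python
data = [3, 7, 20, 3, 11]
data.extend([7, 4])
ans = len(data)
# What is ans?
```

Trace:
`data = [3, 7, 20, 3, 11]` → data = [3, 7, 20, 3, 11]
`data.extend([7, 4])` → data = [3, 7, 20, 3, 11, 7, 4]
`ans = len(data)` → ans = 7
So ans = 7

Answer: 7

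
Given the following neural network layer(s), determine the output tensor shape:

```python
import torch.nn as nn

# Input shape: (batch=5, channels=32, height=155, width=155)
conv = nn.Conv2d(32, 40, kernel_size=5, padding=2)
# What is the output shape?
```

Input: (5, 32, 155, 155) -> Output: (5, 40, 155, 155)

Answer: (5, 40, 155, 155)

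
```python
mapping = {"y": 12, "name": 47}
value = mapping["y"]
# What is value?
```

Trace:
`mapping = {"y": 12, "name": 47}` → mapping = {'y': 12, 'name': 47}
`value = mapping["y"]` → value = 12
So value = 12

Answer: 12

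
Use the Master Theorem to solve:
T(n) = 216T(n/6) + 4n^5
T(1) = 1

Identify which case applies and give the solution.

a=216, b=6, f(n)=4n^5. log_6(216) = 3. Since c=5 > 3 and the regularity condition holds (216(n/6)^5 = (216/6^5)n^5 with 216/6^5 < 1), Case 3 applies: T(n) = Θ(f(n)) = O(n^5).

Answer: O(n^5) - Case 3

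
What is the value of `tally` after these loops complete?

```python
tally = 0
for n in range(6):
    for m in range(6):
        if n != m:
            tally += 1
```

6² - 6 (exclude diagonal)
`tally` takes the values: 0 → 1 → 2 → 3 → 4 → 5 → 6 → 7 → 8 → 9 → 10 → 11 → 12 → 13 → 14 → 15 → 16 → 17 → 18 → 19 → 20 → 21 → 22 → 23 → 24 → 25 → 26 → 27 → 28 → 29 → 30

Answer: 30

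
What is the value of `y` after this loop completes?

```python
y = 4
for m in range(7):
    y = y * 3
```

Multiply by 3, 7 times: 4 * 3^7 = 8748
`y` takes the values: 4 → 12 → 36 → 108 → 324 → 972 → 2916 → 8748

Answer: 8748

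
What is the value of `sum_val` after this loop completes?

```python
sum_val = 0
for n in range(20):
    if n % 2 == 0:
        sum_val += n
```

Sum of even numbers 0 to 19
`sum_val` takes the values: 0 → 2 → 6 → 12 → 20 → 30 → 42 → 56 → 72 → 90

Answer: 90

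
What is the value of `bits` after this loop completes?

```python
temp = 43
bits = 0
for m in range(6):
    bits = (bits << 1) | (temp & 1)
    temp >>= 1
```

Reverse lowest 6 bits of 43
`bits` takes the values: 0 → 1 → 3 → 6 → 13 → 26 → 53

Answer: 53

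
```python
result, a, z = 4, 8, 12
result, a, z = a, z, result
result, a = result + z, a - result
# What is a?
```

Trace:
`result, a, z = 4, 8, 12` → result = 4; a = 8; z = 12
`result, a, z = a, z, result` → result = 8; a = 12; z = 4
`result, a = result + z, a - result` → result = 12; a = 4
So a = 4

Answer: 4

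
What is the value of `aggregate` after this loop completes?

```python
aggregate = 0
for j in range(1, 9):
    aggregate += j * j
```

Sum of squares 1² to 8² = 204
`aggregate` takes the values: 0 → 1 → 5 → 14 → 30 → 55 → 91 → 140 → 204

Answer: 204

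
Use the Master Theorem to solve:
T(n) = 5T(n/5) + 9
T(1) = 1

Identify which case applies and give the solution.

a=5, b=5, f(n)=9. log_5(5) = 1. Since c=0 < 1, Case 1 applies: T(n) = Θ(n^log_b(a)) = O(n).

Answer: O(n) - Case 1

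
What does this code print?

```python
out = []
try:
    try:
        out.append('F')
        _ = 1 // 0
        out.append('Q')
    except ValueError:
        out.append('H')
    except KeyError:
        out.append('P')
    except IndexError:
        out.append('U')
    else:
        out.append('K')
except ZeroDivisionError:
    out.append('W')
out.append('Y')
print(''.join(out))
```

Execution trace: 'F' (try body) → 'W' (outer except ZeroDivisionError) → 'Y' (after the try/except). Output: FWY

Answer: FWY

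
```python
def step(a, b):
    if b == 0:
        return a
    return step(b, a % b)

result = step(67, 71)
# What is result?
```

step(67, 71) -> step(71, 67) -> step(67, 4) -> step(4, 3) -> step(3, 1) -> step(1, 0) -> 1

Answer: 1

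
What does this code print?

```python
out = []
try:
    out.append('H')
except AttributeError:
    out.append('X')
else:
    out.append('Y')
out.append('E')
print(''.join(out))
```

Execution trace: 'H' (try body, no exception) → 'Y' (else) → 'E' (after the try/except). Output: HYE

Answer: HYE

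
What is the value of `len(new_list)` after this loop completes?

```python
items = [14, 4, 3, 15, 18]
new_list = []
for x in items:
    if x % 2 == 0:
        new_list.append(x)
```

Count even numbers in [14, 4, 3, 15, 18]
`new_list` takes the values: [] → [14] → [14, 4] → [14, 4, 18]
So `len(new_list)` = 3

Answer: 3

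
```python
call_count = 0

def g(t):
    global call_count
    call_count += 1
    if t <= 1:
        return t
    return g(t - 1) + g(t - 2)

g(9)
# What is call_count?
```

Calls(t) = 1 + Calls(t-1) + Calls(t-2); Calls(0)=Calls(1)=1. For t=9 this gives 109.

Answer: 109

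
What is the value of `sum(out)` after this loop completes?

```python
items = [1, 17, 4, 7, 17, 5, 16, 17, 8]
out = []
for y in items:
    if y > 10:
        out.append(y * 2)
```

Sum of doubled values > 10
`out` takes the values: [] → [34] → [34, 34] → [34, 34, 32] → [34, 34, 32, 34]
So `sum(out)` = 134

Answer: 134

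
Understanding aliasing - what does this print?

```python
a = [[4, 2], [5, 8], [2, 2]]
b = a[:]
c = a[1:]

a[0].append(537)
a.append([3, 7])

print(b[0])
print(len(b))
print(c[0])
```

Key concept: slice with nested mutation.
Step by step:
`a = [[4, 2], [5, 8], [2, 2]]` → a = [[4, 2], [5, 8], [2, 2]]
`b = a[:]` → b = [[4, 2], [5, 8], [2, 2]]
`c = a[1:]` → c = [[5, 8], [2, 2]]
`a[0].append(537)` → a = [[4, 2, 537], [5, 8], [2, 2]]; b = [[4, 2, 537], [5, 8], [2, 2]]
`a.append([3, 7])` → a = [[4, 2, 537], [5, 8], [2, 2], [3, 7]]
`print(b[0])` → prints [4, 2, 537]
`print(len(b))` → prints 3
`print(c[0])` → prints [5, 8]

Answer:
[4, 2, 537]
3
[5, 8]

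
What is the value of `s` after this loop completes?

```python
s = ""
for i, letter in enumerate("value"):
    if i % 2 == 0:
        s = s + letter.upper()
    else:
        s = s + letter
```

Uppercase even positions in 'value'
`s` takes the values: "" → "V" → "Va" → "VaL" → "VaLu" → "VaLuE"

Answer: "VaLuE"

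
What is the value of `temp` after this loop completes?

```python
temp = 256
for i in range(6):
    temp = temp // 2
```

Halve 6 times: 256 // 2^6 = 4
`temp` takes the values: 256 → 128 → 64 → 32 → 16 → 8 → 4

Answer: 4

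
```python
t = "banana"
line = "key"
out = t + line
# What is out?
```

Trace:
`t = "banana"` → t = 'banana'
`line = "key"` → line = 'key'
`out = t + line` → out = 'bananakey'
So out = 'bananakey'

Answer: 'bananakey'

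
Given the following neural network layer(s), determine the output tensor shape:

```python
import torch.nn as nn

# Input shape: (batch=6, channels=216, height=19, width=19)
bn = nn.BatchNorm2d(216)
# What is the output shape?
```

Input: (6, 216, 19, 19) -> Output: (6, 216, 19, 19)

Answer: (6, 216, 19, 19)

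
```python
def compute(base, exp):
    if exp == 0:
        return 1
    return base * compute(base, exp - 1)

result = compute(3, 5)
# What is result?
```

compute(3, 5) = 3 * 3 * 3 * 3 * 3 = 243

Answer: 243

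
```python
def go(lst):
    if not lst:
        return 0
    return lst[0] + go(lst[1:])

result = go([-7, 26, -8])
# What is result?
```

(-7) + 26 + (-8) + 0 = 11

Answer: 11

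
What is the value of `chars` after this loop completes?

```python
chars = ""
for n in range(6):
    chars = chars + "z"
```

Repeat 'z' 6 times
`chars` takes the values: "" → "z" → "zz" → "zzz" → "zzzz" → "zzzzz" → "zzzzzz"

Answer: "zzzzzz"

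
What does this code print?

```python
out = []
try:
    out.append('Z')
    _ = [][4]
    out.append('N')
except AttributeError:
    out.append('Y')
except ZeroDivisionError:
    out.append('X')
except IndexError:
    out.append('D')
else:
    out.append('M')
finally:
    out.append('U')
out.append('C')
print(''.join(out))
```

Execution trace: 'Z' (try body) → 'D' (except IndexError) → 'U' (finally) → 'C' (after the try/except). Output: ZDUC

Answer: ZDUC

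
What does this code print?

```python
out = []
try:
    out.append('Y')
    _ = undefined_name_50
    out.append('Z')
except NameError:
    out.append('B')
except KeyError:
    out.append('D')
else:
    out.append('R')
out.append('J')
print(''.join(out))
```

Execution trace: 'Y' (try body) → 'B' (except NameError) → 'J' (after the try/except). Output: YBJ

Answer: YBJ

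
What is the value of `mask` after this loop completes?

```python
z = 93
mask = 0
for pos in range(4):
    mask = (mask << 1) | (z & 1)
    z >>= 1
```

Reverse lowest 4 bits of 93
`mask` takes the values: 0 → 1 → 2 → 5 → 11

Answer: 11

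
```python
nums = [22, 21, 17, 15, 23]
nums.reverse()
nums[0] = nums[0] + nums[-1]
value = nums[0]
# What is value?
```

Trace:
`nums = [22, 21, 17, 15, 23]` → nums = [22, 21, 17, 15, 23]
`nums.reverse()` → nums = [23, 15, 17, 21, 22]
`nums[0] = nums[0] + nums[-1]` → nums = [45, 15, 17, 21, 22]
`value = nums[0]` → value = 45
So value = 45

Answer: 45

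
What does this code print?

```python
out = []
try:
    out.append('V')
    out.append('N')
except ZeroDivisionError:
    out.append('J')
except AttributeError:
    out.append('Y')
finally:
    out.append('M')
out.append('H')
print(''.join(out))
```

Execution trace: 'V' (try body) → 'N' (try body, no exception) → 'M' (finally) → 'H' (after the try/except). Output: VNMH

Answer: VNMH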